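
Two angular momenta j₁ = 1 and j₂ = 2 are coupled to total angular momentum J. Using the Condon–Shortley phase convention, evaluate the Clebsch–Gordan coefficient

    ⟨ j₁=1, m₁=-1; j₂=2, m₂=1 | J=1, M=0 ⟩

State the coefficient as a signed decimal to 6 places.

+√(3/10) ≈ +0.547723

√[3·2!0!2!/5! · 0!2!3!1!1!1!] = √(6/5)
  +(−1)^2/∏(2,0,0,1,0,1)! = 1/2  (running 1/2)
⟨..|..⟩ = √(6/5)·(1/2) = +0.547723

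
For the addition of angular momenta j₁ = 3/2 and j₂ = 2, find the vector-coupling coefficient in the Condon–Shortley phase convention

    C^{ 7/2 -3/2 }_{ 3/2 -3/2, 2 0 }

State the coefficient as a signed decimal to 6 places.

√[8·0!3!4!/8! · 0!3!2!2!2!5!] = √(1152/7)
  +(−1)^0/∏(0,0,3,2,0,2)! = 1/24  (running 1/24)
⟨..|..⟩ = √(1152/7)·(1/24) = +0.534522

+0.534522  (= +√(2/7))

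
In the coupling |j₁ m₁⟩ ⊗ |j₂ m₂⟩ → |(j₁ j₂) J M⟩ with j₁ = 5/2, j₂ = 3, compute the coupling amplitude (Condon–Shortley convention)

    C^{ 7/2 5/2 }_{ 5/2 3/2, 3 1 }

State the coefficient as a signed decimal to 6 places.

triangle: 2!×3!×4!/10! = 288/3628800
(j±m)!: 4!×1!×4!×2!×6!×1! = 829440
prefactor² = (2J+1)×Δ×N² = 18432/35
  k=0: +1/(0!×2!×1!×4!×2!×0!) = 1/96
  k=1: −1/(1!×1!×0!×3!×3!×1!) = -1/36
Σ = -5/288  ⇒  CG² = 18432/35×(-5/288)² = 10/63
CG = −√(10/63) = -0.398410

−√(10/63) ≈ -0.398410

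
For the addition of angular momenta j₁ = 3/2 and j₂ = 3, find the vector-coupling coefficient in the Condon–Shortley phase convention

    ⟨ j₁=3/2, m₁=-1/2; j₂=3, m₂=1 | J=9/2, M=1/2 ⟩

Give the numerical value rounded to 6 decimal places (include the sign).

+√(5/14) = +0.597614

triangle: 0!·3!·6!/10! = 4320/3628800
(j±m)!: 1!·2!·4!·2!·5!·4! = 276480
prefactor² = (2J+1)·Δ·N² = 23040/7
  k=0: +1/(0!·0!·2!·4!·1!·2!) = 1/96
Σ = 1/96  ⇒  CG² = 23040/7·1/96² = 5/14
CG = +√(5/14) = +0.597614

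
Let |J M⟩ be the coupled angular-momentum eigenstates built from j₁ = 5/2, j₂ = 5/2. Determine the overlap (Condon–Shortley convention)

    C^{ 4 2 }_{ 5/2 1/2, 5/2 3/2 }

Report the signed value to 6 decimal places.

-0.422577

triangle: 1!×4!×4!/10! = 576/3628800
(j±m)!: 3!×2!×4!×1!×6!×2! = 414720
prefactor² = (2J+1)×Δ×N² = 20736/35
  k=0: +1/(0!×1!×2!×4!×2!×0!) = 1/96
  k=1: −1/(1!×0!×1!×3!×3!×1!) = -1/36
Σ = -5/288  ⇒  CG² = 20736/35×(-5/288)² = 5/28
CG = −√(5/28) = -0.422577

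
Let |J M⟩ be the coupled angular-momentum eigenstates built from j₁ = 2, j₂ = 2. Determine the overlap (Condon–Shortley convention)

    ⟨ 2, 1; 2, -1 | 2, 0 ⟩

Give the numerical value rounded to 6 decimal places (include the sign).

j₁+j₂−J=2  J+j₁−j₂=2  J−j₁+j₂=2  j₁+j₂+J+1=7
(j₁±m₁, j₂±m₂, J±M) = (3,1,1,3,2,2)
P² = 8/7
sum k=0..1:
  [0] +1/2 = 1/2
  [1] −1/4 = -1/4
S = 1/4
C² = P²·S² = 1/14 ; C = +0.267261

+√(1/14) = +0.267261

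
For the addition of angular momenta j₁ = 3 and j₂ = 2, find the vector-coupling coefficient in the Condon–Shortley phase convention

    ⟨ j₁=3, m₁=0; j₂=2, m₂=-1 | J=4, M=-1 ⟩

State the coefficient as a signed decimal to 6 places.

j₁+j₂−J=1  J+j₁−j₂=5  J−j₁+j₂=3  j₁+j₂+J+1=10
(j₁±m₁, j₂±m₂, J±M) = (3,3,1,3,3,5)
P² = 1944/7
sum k=0..1:
  [0] +1/24 = 1/24
  [1] −1/72 = -1/72
S = 1/36
C² = P²·S² = 3/14 ; C = +0.462910

+0.462910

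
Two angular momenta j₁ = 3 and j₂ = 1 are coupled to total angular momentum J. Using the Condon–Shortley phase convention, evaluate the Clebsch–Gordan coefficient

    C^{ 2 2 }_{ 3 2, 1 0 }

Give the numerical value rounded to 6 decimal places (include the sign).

−√(5/21) ≈ -0.487950

triangle: 2!×4!×0!/7! = 48/5040
(j±m)!: 5!×1!×1!×1!×4!×0! = 2880
prefactor² = (2J+1)×Δ×N² = 960/7
  k=1: −1/(1!×1!×0!×0!×4!×0!) = -1/24
Σ = -1/24  ⇒  CG² = 960/7×(-1/24)² = 5/21
CG = −√(5/21) = -0.487950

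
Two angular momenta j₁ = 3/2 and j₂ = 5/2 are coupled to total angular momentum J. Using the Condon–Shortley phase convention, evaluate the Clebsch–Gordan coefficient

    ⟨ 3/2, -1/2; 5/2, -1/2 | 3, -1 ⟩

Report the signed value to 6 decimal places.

triangle: 1!×2!×4!/8! = 48/40320
(j±m)!: 1!×2!×2!×3!×2!×4! = 1152
prefactor² = (2J+1)×Δ×N² = 48/5
  k=0: +1/(0!×1!×2!×2!×0!×2!) = 1/8
  k=1: −1/(1!×0!×1!×1!×1!×3!) = -1/6
Σ = -1/24  ⇒  CG² = 48/5×(-1/24)² = 1/60
CG = −√(1/60) = -0.129099

-0.129099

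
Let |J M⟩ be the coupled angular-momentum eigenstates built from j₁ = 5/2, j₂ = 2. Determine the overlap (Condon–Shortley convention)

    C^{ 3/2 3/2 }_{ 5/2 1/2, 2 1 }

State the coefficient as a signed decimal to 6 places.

+√(9/35) = +0.507093

j₁+j₂−J=3  J+j₁−j₂=2  J−j₁+j₂=1  j₁+j₂+J+1=7
(j₁±m₁, j₂±m₂, J±M) = (3,2,3,1,3,0)
P² = 144/35
sum k=2..2:
  [2] +1/4 = 1/4
S = 1/4
C² = P²·S² = 9/35 ; C = +0.507093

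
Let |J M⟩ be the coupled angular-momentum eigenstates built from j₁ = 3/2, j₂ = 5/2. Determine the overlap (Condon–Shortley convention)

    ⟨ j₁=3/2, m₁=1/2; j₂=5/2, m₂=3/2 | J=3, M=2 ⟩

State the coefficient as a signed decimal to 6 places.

j₁+j₂−J=1  J+j₁−j₂=2  J−j₁+j₂=4  j₁+j₂+J+1=8
(j₁±m₁, j₂±m₂, J±M) = (2,1,4,1,5,1)
P² = 48
sum k=0..1:
  [0] +1/24 = 1/24
  [1] −1/12 = -1/12
S = -1/24
C² = P²·S² = 1/12 ; C = -0.288675

-0.288675  (= −√(1/12))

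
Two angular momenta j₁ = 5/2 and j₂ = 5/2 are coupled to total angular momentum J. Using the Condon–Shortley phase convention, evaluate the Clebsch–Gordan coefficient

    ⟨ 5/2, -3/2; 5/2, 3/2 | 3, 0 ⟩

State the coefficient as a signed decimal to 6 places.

j₁+j₂−J=2  J+j₁−j₂=3  J−j₁+j₂=3  j₁+j₂+J+1=9
(j₁±m₁, j₂±m₂, J±M) = (1,4,4,1,3,3)
P² = 144/5
sum k=1..2:
  [1] −1/36 = -1/36
  [2] +1/8 = 1/8
S = 7/72
C² = P²·S² = 49/180 ; C = +0.521749

+0.521749  (= +√(49/180))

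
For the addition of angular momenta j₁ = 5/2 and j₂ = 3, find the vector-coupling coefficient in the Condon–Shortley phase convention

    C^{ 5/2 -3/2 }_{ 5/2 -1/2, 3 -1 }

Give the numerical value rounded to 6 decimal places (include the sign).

j₁+j₂−J=3  J+j₁−j₂=2  J−j₁+j₂=3  j₁+j₂+J+1=9
(j₁±m₁, j₂±m₂, J±M) = (2,3,2,4,1,4)
P² = 576/35
sum k=1..2:
  [1] −1/8 = -1/8
  [2] +1/12 = 1/12
S = -1/24
C² = P²·S² = 1/35 ; C = -0.169031

−√(1/35) = -0.169031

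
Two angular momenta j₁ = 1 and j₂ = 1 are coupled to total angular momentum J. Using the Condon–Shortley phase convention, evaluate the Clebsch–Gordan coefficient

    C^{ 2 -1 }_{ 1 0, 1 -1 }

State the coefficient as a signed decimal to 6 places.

+√(1/2) = +0.707107

triangle: 0!·2!·2!/5! = 4/120
(j±m)!: 1!·1!·0!·2!·1!·3! = 12
prefactor² = (2J+1)·Δ·N² = 2
  k=0: +1/(0!·0!·1!·0!·1!·2!) = 1/2
Σ = 1/2  ⇒  CG² = 2·1/2² = 1/2
CG = +√(1/2) = +0.707107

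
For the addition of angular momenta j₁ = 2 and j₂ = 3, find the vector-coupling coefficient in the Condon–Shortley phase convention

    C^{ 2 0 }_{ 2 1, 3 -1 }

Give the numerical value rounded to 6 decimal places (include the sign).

√[5·3!1!3!/8! · 3!1!2!4!2!2!] = √(36/7)
  +(−1)^0/∏(0,3,1,2,0,1)! = 1/12  (running 1/12)
  +(−1)^1/∏(1,2,0,1,1,2)! = -1/4  (running -1/6)
⟨..|..⟩ = √(36/7)·(-1/6) = -0.377964

-0.377964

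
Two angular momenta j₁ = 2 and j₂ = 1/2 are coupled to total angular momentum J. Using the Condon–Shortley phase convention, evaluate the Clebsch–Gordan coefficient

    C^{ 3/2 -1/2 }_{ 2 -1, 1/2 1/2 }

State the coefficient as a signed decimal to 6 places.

j₁+j₂−J=1  J+j₁−j₂=3  J−j₁+j₂=0  j₁+j₂+J+1=5
(j₁±m₁, j₂±m₂, J±M) = (1,3,1,0,1,2)
P² = 12/5
sum k=1..1:
  [1] −1/2 = -1/2
S = -1/2
C² = P²·S² = 3/5 ; C = -0.774597

−√(3/5) ≈ -0.774597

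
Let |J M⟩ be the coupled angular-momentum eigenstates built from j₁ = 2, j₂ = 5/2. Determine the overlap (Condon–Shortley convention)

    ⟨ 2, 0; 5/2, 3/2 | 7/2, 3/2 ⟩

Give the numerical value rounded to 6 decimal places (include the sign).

−√(2/7) = -0.534522

triangle: 1!×3!×4!/9! = 144/362880
(j±m)!: 2!×2!×4!×1!×5!×2! = 23040
prefactor² = (2J+1)×Δ×N² = 512/7
  k=0: +1/(0!×1!×2!×4!×1!×0!) = 1/48
  k=1: −1/(1!×0!×1!×3!×2!×1!) = -1/12
Σ = -1/16  ⇒  CG² = 512/7×(-1/16)² = 2/7
CG = −√(2/7) = -0.534522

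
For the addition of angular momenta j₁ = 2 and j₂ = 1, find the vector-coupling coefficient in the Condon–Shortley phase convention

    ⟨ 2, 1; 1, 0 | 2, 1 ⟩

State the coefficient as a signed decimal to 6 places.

triangle: 1!×3!×1!/6! = 6/720
(j±m)!: 3!×1!×1!×1!×3!×1! = 36
prefactor² = (2J+1)×Δ×N² = 3/2
  k=0: +1/(0!×1!×1!×1!×2!×0!) = 1/2
  k=1: −1/(1!×0!×0!×0!×3!×1!) = -1/6
Σ = 1/3  ⇒  CG² = 3/2×1/3² = 1/6
CG = +√(1/6) = +0.408248

+√(1/6) = +0.408248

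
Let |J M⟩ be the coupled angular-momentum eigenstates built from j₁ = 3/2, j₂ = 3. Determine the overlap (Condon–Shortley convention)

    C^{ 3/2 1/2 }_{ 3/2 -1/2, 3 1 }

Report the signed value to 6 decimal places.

+√(12/35) = +0.585540

triangle: 3!*0!*3!/7! = 36/5040
(j±m)!: 1!*2!*4!*2!*2!*1! = 192
prefactor² = (2J+1)*Δ*N² = 192/35
  k=2: +1/(2!*1!*0!*2!*0!*1!) = 1/4
Σ = 1/4  ⇒  CG² = 192/35*1/4² = 12/35
CG = +√(12/35) = +0.585540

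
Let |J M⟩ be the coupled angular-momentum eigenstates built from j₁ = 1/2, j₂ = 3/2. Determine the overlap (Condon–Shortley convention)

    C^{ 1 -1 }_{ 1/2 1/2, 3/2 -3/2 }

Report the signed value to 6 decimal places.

j₁+j₂−J=1  J+j₁−j₂=0  J−j₁+j₂=2  j₁+j₂+J+1=4
(j₁±m₁, j₂±m₂, J±M) = (1,0,0,3,0,2)
P² = 3
sum k=0..0:
  [0] +1/2 = 1/2
S = 1/2
C² = P²·S² = 3/4 ; C = +0.866025

+0.866025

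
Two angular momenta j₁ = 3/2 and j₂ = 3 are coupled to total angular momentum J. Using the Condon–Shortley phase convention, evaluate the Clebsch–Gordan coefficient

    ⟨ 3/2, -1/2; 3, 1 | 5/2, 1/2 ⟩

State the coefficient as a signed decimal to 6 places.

-0.119523  (= −√(1/70))

j₁+j₂−J=2  J+j₁−j₂=1  J−j₁+j₂=4  j₁+j₂+J+1=8
(j₁±m₁, j₂±m₂, J±M) = (1,2,4,2,3,2)
P² = 288/35
sum k=1..2:
  [1] −1/6 = -1/6
  [2] +1/8 = 1/8
S = -1/24
C² = P²·S² = 1/70 ; C = -0.119523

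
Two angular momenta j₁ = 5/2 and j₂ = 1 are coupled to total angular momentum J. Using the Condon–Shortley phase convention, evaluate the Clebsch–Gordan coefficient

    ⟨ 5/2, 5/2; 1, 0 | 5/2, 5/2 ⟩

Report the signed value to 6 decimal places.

+0.845154

√[6·1!4!1!/7! · 5!0!1!1!5!0!] = √(2880/7)
  +(−1)^0/∏(0,1,0,1,4,0)! = 1/24  (running 1/24)
⟨..|..⟩ = √(2880/7)·(1/24) = +0.845154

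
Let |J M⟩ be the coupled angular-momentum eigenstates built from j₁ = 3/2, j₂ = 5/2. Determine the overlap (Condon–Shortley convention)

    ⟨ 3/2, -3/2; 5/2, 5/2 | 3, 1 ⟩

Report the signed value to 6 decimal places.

√[7·1!2!4!/8! · 0!3!5!0!4!2!] = √(288)
  +(−1)^1/∏(1,0,2,4,0,0)! = -1/48  (running -1/48)
⟨..|..⟩ = √(288)·(-1/48) = -0.353553

−√(1/8) = -0.353553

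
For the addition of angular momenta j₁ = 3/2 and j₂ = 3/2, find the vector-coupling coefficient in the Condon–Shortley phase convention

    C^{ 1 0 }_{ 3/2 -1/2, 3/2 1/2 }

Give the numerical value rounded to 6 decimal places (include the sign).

-0.223607  (= −√(1/20))

√[3·2!1!1!/5! · 1!2!2!1!1!1!] = √(1/5)
  +(−1)^1/∏(1,1,1,1,0,0)! = -1  (running -1)
  +(−1)^2/∏(2,0,0,0,1,1)! = 1/2  (running -1/2)
⟨..|..⟩ = √(1/5)·(-1/2) = -0.223607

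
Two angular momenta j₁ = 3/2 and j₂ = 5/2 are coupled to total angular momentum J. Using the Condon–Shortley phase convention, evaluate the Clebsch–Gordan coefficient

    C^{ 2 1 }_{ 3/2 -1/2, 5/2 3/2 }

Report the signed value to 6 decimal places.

√[5·2!1!3!/7! · 1!2!4!1!3!1!] = √(24/7)
  +(−1)^1/∏(1,1,1,3,0,0)! = -1/6  (running -1/6)
  +(−1)^2/∏(2,0,0,2,1,1)! = 1/4  (running 1/12)
⟨..|..⟩ = √(24/7)·(1/12) = +0.154303

+√(1/42) ≈ +0.154303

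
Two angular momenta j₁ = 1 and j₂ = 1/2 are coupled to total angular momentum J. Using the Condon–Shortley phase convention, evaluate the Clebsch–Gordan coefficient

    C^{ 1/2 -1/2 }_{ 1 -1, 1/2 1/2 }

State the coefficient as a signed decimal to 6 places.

√[2·1!1!0!/3! · 0!2!1!0!0!1!] = √(2/3)
  +(−1)^1/∏(1,0,1,0,0,0)! = -1  (running -1)
⟨..|..⟩ = √(2/3)·(-1) = -0.816497

−√(2/3) ≈ -0.816497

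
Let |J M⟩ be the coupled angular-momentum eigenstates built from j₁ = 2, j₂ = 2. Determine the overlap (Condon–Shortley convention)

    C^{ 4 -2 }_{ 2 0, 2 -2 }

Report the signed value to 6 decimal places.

+√(3/14) = +0.462910

j₁+j₂−J=0  J+j₁−j₂=4  J−j₁+j₂=4  j₁+j₂+J+1=9
(j₁±m₁, j₂±m₂, J±M) = (2,2,0,4,2,6)
P² = 13824/7
sum k=0..0:
  [0] +1/96 = 1/96
S = 1/96
C² = P²·S² = 3/14 ; C = +0.462910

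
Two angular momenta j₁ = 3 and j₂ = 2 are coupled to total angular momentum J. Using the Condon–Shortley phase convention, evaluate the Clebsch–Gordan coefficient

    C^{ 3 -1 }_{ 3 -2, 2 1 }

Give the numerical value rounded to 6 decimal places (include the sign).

√[7·2!4!2!/9! · 1!5!3!1!2!4!] = √(64)
  +(−1)^1/∏(1,1,4,2,0,0)! = -1/48  (running -1/48)
  +(−1)^2/∏(2,0,3,1,1,1)! = 1/12  (running 1/16)
⟨..|..⟩ = √(64)·(1/16) = +0.500000

+0.500000  (= +√(1/4))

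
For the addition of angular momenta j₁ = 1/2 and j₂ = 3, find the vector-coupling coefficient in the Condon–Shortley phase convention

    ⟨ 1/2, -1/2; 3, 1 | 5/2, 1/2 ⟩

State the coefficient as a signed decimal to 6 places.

-0.755929  (= −√(4/7))

√[6·1!0!5!/7! · 0!1!4!2!3!2!] = √(576/7)
  +(−1)^1/∏(1,0,0,3,0,2)! = -1/12  (running -1/12)
⟨..|..⟩ = √(576/7)·(-1/12) = -0.755929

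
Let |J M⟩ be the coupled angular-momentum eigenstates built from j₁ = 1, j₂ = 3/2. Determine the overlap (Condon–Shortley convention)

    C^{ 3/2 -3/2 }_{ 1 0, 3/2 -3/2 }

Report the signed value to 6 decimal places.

j₁+j₂−J=1  J+j₁−j₂=1  J−j₁+j₂=2  j₁+j₂+J+1=5
(j₁±m₁, j₂±m₂, J±M) = (1,1,0,3,0,3)
P² = 12/5
sum k=0..0:
  [0] +1/2 = 1/2
S = 1/2
C² = P²·S² = 3/5 ; C = +0.774597

+√(3/5) = +0.774597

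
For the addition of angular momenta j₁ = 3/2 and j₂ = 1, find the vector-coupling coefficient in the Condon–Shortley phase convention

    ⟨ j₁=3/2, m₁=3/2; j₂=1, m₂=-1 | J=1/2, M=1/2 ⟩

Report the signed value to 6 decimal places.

triangle: 2!×1!×0!/4! = 2/24
(j±m)!: 3!×0!×0!×2!×1!×0! = 12
prefactor² = (2J+1)×Δ×N² = 2
  k=0: +1/(0!×2!×0!×0!×1!×0!) = 1/2
Σ = 1/2  ⇒  CG² = 2×1/2² = 1/2
CG = +√(1/2) = +0.707107

+√(1/2) = +0.707107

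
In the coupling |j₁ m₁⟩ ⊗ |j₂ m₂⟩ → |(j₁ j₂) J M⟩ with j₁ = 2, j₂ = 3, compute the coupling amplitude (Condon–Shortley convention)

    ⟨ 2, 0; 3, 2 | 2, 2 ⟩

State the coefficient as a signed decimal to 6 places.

j₁+j₂−J=3  J+j₁−j₂=1  J−j₁+j₂=3  j₁+j₂+J+1=8
(j₁±m₁, j₂±m₂, J±M) = (2,2,5,1,4,0)
P² = 360/7
sum k=2..2:
  [2] +1/12 = 1/12
S = 1/12
C² = P²·S² = 5/14 ; C = +0.597614

+0.597614  (= +√(5/14))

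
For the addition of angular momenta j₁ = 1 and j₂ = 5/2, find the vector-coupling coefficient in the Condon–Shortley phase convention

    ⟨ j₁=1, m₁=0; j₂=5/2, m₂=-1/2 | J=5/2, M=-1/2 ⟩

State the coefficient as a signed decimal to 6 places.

√[6·1!1!4!/7! · 1!1!2!3!2!3!] = √(144/35)
  +(−1)^0/∏(0,1,1,2,0,2)! = 1/4  (running 1/4)
  +(−1)^1/∏(1,0,0,1,1,3)! = -1/6  (running 1/12)
⟨..|..⟩ = √(144/35)·(1/12) = +0.169031

+0.169031  (= +√(1/35))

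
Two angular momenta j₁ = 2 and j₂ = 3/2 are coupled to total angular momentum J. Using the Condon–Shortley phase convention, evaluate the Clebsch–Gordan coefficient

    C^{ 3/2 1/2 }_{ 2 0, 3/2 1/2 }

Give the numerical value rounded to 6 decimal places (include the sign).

−√(1/5) = -0.447214

√[4·2!2!1!/6! · 2!2!2!1!2!1!] = √(16/45)
  +(−1)^1/∏(1,1,1,1,1,0)! = -1  (running -1)
  +(−1)^2/∏(2,0,0,0,2,1)! = 1/4  (running -3/4)
⟨..|..⟩ = √(16/45)·(-3/4) = -0.447214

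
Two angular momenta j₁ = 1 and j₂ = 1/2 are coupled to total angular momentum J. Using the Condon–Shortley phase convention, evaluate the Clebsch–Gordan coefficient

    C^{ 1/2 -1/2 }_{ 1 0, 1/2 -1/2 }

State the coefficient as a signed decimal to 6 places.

√[2·1!1!0!/3! · 1!1!0!1!0!1!] = √(1/3)
  +(−1)^0/∏(0,1,1,0,0,0)! = 1  (running 1)
⟨..|..⟩ = √(1/3)·(1) = +0.577350

+0.577350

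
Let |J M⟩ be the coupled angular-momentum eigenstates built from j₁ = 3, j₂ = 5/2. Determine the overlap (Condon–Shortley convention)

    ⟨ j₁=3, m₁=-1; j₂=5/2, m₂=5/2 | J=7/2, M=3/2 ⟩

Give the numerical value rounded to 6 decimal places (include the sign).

triangle: 2!×4!×3!/10! = 288/3628800
(j±m)!: 2!×4!×5!×0!×5!×2! = 1382400
prefactor² = (2J+1)×Δ×N² = 6144/7
  k=2: +1/(2!×0!×2!×3!×2!×0!) = 1/48
Σ = 1/48  ⇒  CG² = 6144/7×1/48² = 8/21
CG = +√(8/21) = +0.617213

+0.617213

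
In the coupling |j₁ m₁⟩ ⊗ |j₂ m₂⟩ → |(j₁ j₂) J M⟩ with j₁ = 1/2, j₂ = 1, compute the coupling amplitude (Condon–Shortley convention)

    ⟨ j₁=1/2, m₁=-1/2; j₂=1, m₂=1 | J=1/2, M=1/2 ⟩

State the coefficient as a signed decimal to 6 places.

-0.816497

j₁+j₂−J=1  J+j₁−j₂=0  J−j₁+j₂=1  j₁+j₂+J+1=3
(j₁±m₁, j₂±m₂, J±M) = (0,1,2,0,1,0)
P² = 2/3
sum k=1..1:
  [1] −1/1 = -1
S = -1
C² = P²·S² = 2/3 ; C = -0.816497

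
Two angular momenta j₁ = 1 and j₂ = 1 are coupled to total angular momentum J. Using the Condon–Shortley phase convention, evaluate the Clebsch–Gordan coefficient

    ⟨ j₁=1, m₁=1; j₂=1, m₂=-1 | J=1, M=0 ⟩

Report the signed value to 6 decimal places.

j₁+j₂−J=1  J+j₁−j₂=1  J−j₁+j₂=1  j₁+j₂+J+1=4
(j₁±m₁, j₂±m₂, J±M) = (2,0,0,2,1,1)
P² = 1/2
sum k=0..0:
  [0] +1/1 = 1
S = 1
C² = P²·S² = 1/2 ; C = +0.707107

+0.707107  (= +√(1/2))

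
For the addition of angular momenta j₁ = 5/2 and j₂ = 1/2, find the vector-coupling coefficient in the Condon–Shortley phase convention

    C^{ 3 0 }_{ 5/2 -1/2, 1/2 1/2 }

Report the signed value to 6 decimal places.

+0.707107

triangle: 0!×5!×1!/7! = 120/5040
(j±m)!: 2!×3!×1!×0!×3!×3! = 432
prefactor² = (2J+1)×Δ×N² = 72
  k=0: +1/(0!×0!×3!×1!×2!×0!) = 1/12
Σ = 1/12  ⇒  CG² = 72×1/12² = 1/2
CG = +√(1/2) = +0.707107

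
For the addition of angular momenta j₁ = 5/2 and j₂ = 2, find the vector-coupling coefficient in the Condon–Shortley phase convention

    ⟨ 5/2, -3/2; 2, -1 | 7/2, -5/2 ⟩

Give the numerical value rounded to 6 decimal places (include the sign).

−√(1/63) = -0.125988

j₁+j₂−J=1  J+j₁−j₂=4  J−j₁+j₂=3  j₁+j₂+J+1=9
(j₁±m₁, j₂±m₂, J±M) = (1,4,1,3,1,6)
P² = 2304/7
sum k=0..1:
  [0] +1/48 = 1/48
  [1] −1/36 = -1/36
S = -1/144
C² = P²·S² = 1/63 ; C = -0.125988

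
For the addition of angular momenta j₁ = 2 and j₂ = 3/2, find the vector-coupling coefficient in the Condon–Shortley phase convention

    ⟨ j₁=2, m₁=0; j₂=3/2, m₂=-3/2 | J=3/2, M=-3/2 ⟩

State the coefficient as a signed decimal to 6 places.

+√(1/5) = +0.447214

triangle: 2!*2!*1!/6! = 4/720
(j±m)!: 2!*2!*0!*3!*0!*3! = 144
prefactor² = (2J+1)*Δ*N² = 16/5
  k=0: +1/(0!*2!*2!*0!*0!*1!) = 1/4
Σ = 1/4  ⇒  CG² = 16/5*1/4² = 1/5
CG = +√(1/5) = +0.447214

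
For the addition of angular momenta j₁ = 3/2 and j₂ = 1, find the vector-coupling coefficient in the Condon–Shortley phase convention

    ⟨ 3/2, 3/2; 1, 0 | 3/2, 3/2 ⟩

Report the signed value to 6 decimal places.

+√(3/5) = +0.774597

√[4·1!2!1!/5! · 3!0!1!1!3!0!] = √(12/5)
  +(−1)^0/∏(0,1,0,1,2,0)! = 1/2  (running 1/2)
⟨..|..⟩ = √(12/5)·(1/2) = +0.774597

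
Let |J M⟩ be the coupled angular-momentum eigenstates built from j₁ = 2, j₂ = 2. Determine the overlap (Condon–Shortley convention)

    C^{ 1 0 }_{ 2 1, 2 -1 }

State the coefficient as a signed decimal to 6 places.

triangle: 3!·1!·1!/6! = 6/720
(j±m)!: 3!·1!·1!·3!·1!·1! = 36
prefactor² = (2J+1)·Δ·N² = 9/10
  k=0: +1/(0!·3!·1!·1!·0!·0!) = 1/6
  k=1: −1/(1!·2!·0!·0!·1!·1!) = -1/2
Σ = -1/3  ⇒  CG² = 9/10·(-1/3)² = 1/10
CG = −√(1/10) = -0.316228

−√(1/10) ≈ -0.316228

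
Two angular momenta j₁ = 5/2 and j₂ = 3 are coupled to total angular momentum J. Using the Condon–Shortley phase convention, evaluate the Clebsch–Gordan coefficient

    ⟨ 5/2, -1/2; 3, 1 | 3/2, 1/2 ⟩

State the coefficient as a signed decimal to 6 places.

−√(1/105) = -0.097590

√[4·4!1!2!/8! · 2!3!4!2!2!1!] = √(192/35)
  +(−1)^2/∏(2,2,1,2,0,0)! = 1/8  (running 1/8)
  +(−1)^3/∏(3,1,0,1,1,1)! = -1/6  (running -1/24)
⟨..|..⟩ = √(192/35)·(-1/24) = -0.097590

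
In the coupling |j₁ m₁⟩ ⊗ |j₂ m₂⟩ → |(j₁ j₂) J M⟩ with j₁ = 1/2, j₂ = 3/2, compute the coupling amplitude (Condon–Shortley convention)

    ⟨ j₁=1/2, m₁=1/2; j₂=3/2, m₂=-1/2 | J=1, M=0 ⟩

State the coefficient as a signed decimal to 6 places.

+0.707107  (= +√(1/2))

√[3·1!0!2!/4! · 1!0!1!2!1!1!] = √(1/2)
  +(−1)^0/∏(0,1,0,1,0,1)! = 1  (running 1)
⟨..|..⟩ = √(1/2)·(1) = +0.707107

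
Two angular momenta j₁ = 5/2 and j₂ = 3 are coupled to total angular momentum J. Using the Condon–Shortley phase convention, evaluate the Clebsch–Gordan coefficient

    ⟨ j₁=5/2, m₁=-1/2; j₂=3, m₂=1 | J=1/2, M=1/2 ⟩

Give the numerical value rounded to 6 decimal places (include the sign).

√[2·5!0!1!/7! · 2!3!4!2!1!0!] = √(192/7)
  +(−1)^3/∏(3,2,0,1,0,0)! = -1/12  (running -1/12)
⟨..|..⟩ = √(192/7)·(-1/12) = -0.436436

−√(4/21) = -0.436436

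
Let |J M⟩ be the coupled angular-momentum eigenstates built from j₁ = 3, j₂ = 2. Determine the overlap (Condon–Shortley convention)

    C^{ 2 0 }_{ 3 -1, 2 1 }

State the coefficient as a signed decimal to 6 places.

j₁+j₂−J=3  J+j₁−j₂=3  J−j₁+j₂=1  j₁+j₂+J+1=8
(j₁±m₁, j₂±m₂, J±M) = (2,4,3,1,2,2)
P² = 36/7
sum k=2..3:
  [2] +1/4 = 1/4
  [3] −1/12 = -1/12
S = 1/6
C² = P²·S² = 1/7 ; C = +0.377964

+√(1/7) = +0.377964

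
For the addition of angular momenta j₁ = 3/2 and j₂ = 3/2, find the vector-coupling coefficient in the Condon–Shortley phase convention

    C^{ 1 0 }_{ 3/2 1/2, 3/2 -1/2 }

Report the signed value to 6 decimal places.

-0.223607

j₁+j₂−J=2  J+j₁−j₂=1  J−j₁+j₂=1  j₁+j₂+J+1=5
(j₁±m₁, j₂±m₂, J±M) = (2,1,1,2,1,1)
P² = 1/5
sum k=0..1:
  [0] +1/2 = 1/2
  [1] −1/1 = -1
S = -1/2
C² = P²·S² = 1/20 ; C = -0.223607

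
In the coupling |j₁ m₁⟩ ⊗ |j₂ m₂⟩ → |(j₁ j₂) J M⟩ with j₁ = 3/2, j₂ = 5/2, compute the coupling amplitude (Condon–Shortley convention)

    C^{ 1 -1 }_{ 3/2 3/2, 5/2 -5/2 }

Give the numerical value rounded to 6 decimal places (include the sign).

√[3·3!0!2!/6! · 3!0!0!5!0!2!] = √(72)
  +(−1)^0/∏(0,3,0,0,0,2)! = 1/12  (running 1/12)
⟨..|..⟩ = √(72)·(1/12) = +0.707107

+0.707107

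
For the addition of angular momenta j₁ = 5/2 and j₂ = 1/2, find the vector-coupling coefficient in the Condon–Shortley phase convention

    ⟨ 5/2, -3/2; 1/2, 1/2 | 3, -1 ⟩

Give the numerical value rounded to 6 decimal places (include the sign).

+0.577350

√[7·0!5!1!/7! · 1!4!1!0!2!4!] = √(192)
  +(−1)^0/∏(0,0,4,1,1,0)! = 1/24  (running 1/24)
⟨..|..⟩ = √(192)·(1/24) = +0.577350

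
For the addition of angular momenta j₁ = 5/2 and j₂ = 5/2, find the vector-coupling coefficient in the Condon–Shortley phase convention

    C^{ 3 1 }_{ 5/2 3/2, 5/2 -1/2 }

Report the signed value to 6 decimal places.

triangle: 2!·3!·3!/9! = 72/362880
(j±m)!: 4!·1!·2!·3!·4!·2! = 13824
prefactor² = (2J+1)·Δ·N² = 96/5
  k=0: +1/(0!·2!·1!·2!·2!·1!) = 1/8
  k=1: −1/(1!·1!·0!·1!·3!·2!) = -1/12
Σ = 1/24  ⇒  CG² = 96/5·1/24² = 1/30
CG = +√(1/30) = +0.182574

+0.182574  (= +√(1/30))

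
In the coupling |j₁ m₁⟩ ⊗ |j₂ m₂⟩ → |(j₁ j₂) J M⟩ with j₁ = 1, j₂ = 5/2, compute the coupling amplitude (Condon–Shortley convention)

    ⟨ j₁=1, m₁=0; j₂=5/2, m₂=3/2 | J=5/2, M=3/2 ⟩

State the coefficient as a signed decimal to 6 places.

j₁+j₂−J=1  J+j₁−j₂=1  J−j₁+j₂=4  j₁+j₂+J+1=7
(j₁±m₁, j₂±m₂, J±M) = (1,1,4,1,4,1)
P² = 576/35
sum k=0..1:
  [0] +1/24 = 1/24
  [1] −1/6 = -1/6
S = -1/8
C² = P²·S² = 9/35 ; C = -0.507093

−√(9/35) ≈ -0.507093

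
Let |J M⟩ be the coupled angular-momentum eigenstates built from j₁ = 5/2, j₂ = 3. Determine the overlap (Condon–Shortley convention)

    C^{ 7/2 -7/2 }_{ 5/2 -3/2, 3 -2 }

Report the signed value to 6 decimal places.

j₁+j₂−J=2  J+j₁−j₂=3  J−j₁+j₂=4  j₁+j₂+J+1=10
(j₁±m₁, j₂±m₂, J±M) = (1,4,1,5,0,7)
P² = 9216
sum k=1..1:
  [1] −1/144 = -1/144
S = -1/144
C² = P²·S² = 4/9 ; C = -0.666667

−√(4/9) ≈ -0.666667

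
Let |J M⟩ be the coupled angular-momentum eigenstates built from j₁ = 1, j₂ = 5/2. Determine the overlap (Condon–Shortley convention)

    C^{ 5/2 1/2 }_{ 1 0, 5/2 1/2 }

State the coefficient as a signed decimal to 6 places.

-0.169031

triangle: 1!·1!·4!/7! = 24/5040
(j±m)!: 1!·1!·3!·2!·3!·2! = 144
prefactor² = (2J+1)·Δ·N² = 144/35
  k=0: +1/(0!·1!·1!·3!·0!·1!) = 1/6
  k=1: −1/(1!·0!·0!·2!·1!·2!) = -1/4
Σ = -1/12  ⇒  CG² = 144/35·(-1/12)² = 1/35
CG = −√(1/35) = -0.169031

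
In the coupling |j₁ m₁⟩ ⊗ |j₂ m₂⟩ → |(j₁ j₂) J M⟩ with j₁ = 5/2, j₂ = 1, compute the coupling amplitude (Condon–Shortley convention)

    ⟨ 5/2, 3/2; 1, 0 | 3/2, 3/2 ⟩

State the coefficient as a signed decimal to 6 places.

j₁+j₂−J=2  J+j₁−j₂=3  J−j₁+j₂=0  j₁+j₂+J+1=6
(j₁±m₁, j₂±m₂, J±M) = (4,1,1,1,3,0)
P² = 48/5
sum k=1..1:
  [1] −1/6 = -1/6
S = -1/6
C² = P²·S² = 4/15 ; C = -0.516398

-0.516398  (= −√(4/15))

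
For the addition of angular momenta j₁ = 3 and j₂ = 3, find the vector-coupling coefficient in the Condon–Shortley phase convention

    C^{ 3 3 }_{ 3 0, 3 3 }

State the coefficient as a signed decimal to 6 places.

triangle: 3!×3!×3!/10! = 216/3628800
(j±m)!: 3!×3!×6!×0!×6!×0! = 18662400
prefactor² = (2J+1)×Δ×N² = 7776
  k=3: −1/(3!×0!×0!×3!×3!×0!) = -1/216
Σ = -1/216  ⇒  CG² = 7776×(-1/216)² = 1/6
CG = −√(1/6) = -0.408248

−√(1/6) = -0.408248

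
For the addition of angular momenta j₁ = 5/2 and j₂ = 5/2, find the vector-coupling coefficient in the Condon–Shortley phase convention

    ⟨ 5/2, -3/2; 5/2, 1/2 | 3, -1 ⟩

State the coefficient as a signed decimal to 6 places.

+√(1/30) ≈ +0.182574

j₁+j₂−J=2  J+j₁−j₂=3  J−j₁+j₂=3  j₁+j₂+J+1=9
(j₁±m₁, j₂±m₂, J±M) = (1,4,3,2,2,4)
P² = 96/5
sum k=1..2:
  [1] −1/12 = -1/12
  [2] +1/8 = 1/8
S = 1/24
C² = P²·S² = 1/30 ; C = +0.182574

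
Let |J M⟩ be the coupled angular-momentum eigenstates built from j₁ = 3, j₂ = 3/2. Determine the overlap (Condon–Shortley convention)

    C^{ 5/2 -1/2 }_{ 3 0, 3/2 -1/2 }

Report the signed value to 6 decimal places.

−√(6/35) ≈ -0.414039

√[6·2!4!1!/8! · 3!3!1!2!2!3!] = √(216/35)
  +(−1)^0/∏(0,2,3,1,1,0)! = 1/12  (running 1/12)
  +(−1)^1/∏(1,1,2,0,2,1)! = -1/4  (running -1/6)
⟨..|..⟩ = √(216/35)·(-1/6) = -0.414039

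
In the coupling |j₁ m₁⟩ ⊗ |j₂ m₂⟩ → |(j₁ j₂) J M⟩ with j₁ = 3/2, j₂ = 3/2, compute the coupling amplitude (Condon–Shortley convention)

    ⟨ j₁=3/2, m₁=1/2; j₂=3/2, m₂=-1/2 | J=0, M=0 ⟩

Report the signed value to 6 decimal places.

-0.500000  (= −√(1/4))

j₁+j₂−J=3  J+j₁−j₂=0  J−j₁+j₂=0  j₁+j₂+J+1=4
(j₁±m₁, j₂±m₂, J±M) = (2,1,1,2,0,0)
P² = 1
sum k=1..1:
  [1] −1/2 = -1/2
S = -1/2
C² = P²·S² = 1/4 ; C = -0.500000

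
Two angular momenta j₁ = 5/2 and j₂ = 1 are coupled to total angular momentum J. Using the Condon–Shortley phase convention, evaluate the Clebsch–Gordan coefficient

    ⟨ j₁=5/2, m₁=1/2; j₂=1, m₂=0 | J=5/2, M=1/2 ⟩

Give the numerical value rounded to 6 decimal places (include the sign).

triangle: 1!×4!×1!/7! = 24/5040
(j±m)!: 3!×2!×1!×1!×3!×2! = 144
prefactor² = (2J+1)×Δ×N² = 144/35
  k=0: +1/(0!×1!×2!×1!×2!×0!) = 1/4
  k=1: −1/(1!×0!×1!×0!×3!×1!) = -1/6
Σ = 1/12  ⇒  CG² = 144/35×1/12² = 1/35
CG = +√(1/35) = +0.169031

+√(1/35) ≈ +0.169031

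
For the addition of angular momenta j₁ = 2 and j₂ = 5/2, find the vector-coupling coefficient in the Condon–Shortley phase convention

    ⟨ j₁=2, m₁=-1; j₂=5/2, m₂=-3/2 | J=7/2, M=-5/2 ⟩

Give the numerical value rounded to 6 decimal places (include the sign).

+0.125988  (= +√(1/63))

j₁+j₂−J=1  J+j₁−j₂=3  J−j₁+j₂=4  j₁+j₂+J+1=9
(j₁±m₁, j₂±m₂, J±M) = (1,3,1,4,1,6)
P² = 2304/7
sum k=0..1:
  [0] +1/36 = 1/36
  [1] −1/48 = -1/48
S = 1/144
C² = P²·S² = 1/63 ; C = +0.125988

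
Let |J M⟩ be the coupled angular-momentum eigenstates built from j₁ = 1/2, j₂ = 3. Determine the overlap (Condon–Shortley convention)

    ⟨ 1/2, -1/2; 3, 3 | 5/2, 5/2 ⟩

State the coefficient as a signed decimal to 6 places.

triangle: 1!*0!*5!/7! = 120/5040
(j±m)!: 0!*1!*6!*0!*5!*0! = 86400
prefactor² = (2J+1)*Δ*N² = 86400/7
  k=1: −1/(1!*0!*0!*5!*0!*0!) = -1/120
Σ = -1/120  ⇒  CG² = 86400/7*(-1/120)² = 6/7
CG = −√(6/7) = -0.925820

−√(6/7) = -0.925820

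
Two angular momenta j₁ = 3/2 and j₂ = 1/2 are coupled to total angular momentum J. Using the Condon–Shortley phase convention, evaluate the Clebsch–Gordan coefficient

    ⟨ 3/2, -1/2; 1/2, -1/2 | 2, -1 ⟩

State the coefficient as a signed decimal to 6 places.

+√(3/4) ≈ +0.866025

j₁+j₂−J=0  J+j₁−j₂=3  J−j₁+j₂=1  j₁+j₂+J+1=5
(j₁±m₁, j₂±m₂, J±M) = (1,2,0,1,1,3)
P² = 3
sum k=0..0:
  [0] +1/2 = 1/2
S = 1/2
C² = P²·S² = 3/4 ; C = +0.866025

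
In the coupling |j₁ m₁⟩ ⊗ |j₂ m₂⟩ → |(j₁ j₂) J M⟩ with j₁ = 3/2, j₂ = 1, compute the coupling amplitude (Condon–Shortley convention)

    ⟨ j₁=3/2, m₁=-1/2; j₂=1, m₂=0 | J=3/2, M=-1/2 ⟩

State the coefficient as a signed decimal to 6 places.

-0.258199  (= −√(1/15))

j₁+j₂−J=1  J+j₁−j₂=2  J−j₁+j₂=1  j₁+j₂+J+1=5
(j₁±m₁, j₂±m₂, J±M) = (1,2,1,1,1,2)
P² = 4/15
sum k=0..1:
  [0] +1/2 = 1/2
  [1] −1/1 = -1
S = -1/2
C² = P²·S² = 1/15 ; C = -0.258199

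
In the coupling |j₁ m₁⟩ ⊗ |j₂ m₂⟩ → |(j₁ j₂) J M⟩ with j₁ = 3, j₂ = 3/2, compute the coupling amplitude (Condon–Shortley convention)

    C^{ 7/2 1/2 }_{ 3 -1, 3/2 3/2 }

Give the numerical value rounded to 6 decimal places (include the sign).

triangle: 1!*5!*2!/9! = 240/362880
(j±m)!: 2!*4!*3!*0!*4!*3! = 41472
prefactor² = (2J+1)*Δ*N² = 1536/7
  k=1: −1/(1!*0!*3!*2!*2!*0!) = -1/24
Σ = -1/24  ⇒  CG² = 1536/7*(-1/24)² = 8/21
CG = −√(8/21) = -0.617213

-0.617213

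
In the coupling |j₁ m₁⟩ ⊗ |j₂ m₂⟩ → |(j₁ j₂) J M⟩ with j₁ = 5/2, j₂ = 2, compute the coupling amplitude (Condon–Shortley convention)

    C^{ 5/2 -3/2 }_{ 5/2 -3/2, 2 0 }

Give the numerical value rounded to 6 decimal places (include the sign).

−√(1/70) ≈ -0.119523

j₁+j₂−J=2  J+j₁−j₂=3  J−j₁+j₂=2  j₁+j₂+J+1=8
(j₁±m₁, j₂±m₂, J±M) = (1,4,2,2,1,4)
P² = 288/35
sum k=1..2:
  [1] −1/6 = -1/6
  [2] +1/8 = 1/8
S = -1/24
C² = P²·S² = 1/70 ; C = -0.119523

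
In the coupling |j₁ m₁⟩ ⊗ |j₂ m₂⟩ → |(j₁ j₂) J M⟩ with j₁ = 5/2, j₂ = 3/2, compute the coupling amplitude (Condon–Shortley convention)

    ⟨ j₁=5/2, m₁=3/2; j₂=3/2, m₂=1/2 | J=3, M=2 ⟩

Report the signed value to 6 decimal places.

j₁+j₂−J=1  J+j₁−j₂=4  J−j₁+j₂=2  j₁+j₂+J+1=8
(j₁±m₁, j₂±m₂, J±M) = (4,1,2,1,5,1)
P² = 48
sum k=0..1:
  [0] +1/12 = 1/12
  [1] −1/24 = -1/24
S = 1/24
C² = P²·S² = 1/12 ; C = +0.288675

+√(1/12) ≈ +0.288675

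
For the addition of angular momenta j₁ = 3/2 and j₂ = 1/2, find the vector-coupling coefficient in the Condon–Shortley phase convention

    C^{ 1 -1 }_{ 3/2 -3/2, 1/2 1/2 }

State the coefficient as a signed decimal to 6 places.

−√(3/4) ≈ -0.866025

j₁+j₂−J=1  J+j₁−j₂=2  J−j₁+j₂=0  j₁+j₂+J+1=4
(j₁±m₁, j₂±m₂, J±M) = (0,3,1,0,0,2)
P² = 3
sum k=1..1:
  [1] −1/2 = -1/2
S = -1/2
C² = P²·S² = 3/4 ; C = -0.866025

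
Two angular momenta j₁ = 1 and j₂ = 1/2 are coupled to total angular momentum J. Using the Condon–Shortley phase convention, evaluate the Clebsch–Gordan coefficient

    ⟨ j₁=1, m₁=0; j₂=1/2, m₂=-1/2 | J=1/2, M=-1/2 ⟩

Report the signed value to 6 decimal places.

√[2·1!1!0!/3! · 1!1!0!1!0!1!] = √(1/3)
  +(−1)^0/∏(0,1,1,0,0,0)! = 1  (running 1)
⟨..|..⟩ = √(1/3)·(1) = +0.577350

+√(1/3) = +0.577350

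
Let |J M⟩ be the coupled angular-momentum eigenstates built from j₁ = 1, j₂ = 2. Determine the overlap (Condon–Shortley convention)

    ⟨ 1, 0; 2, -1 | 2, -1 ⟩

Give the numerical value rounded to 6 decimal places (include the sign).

+√(1/6) = +0.408248

j₁+j₂−J=1  J+j₁−j₂=1  J−j₁+j₂=3  j₁+j₂+J+1=6
(j₁±m₁, j₂±m₂, J±M) = (1,1,1,3,1,3)
P² = 3/2
sum k=0..1:
  [0] +1/2 = 1/2
  [1] −1/6 = -1/6
S = 1/3
C² = P²·S² = 1/6 ; C = +0.408248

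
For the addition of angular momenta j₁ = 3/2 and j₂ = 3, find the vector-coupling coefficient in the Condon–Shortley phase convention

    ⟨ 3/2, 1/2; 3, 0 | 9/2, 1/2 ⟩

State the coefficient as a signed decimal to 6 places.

√[10·0!3!6!/10! · 2!1!3!3!5!4!] = √(17280/7)
  +(−1)^0/∏(0,0,1,3,2,3)! = 1/72  (running 1/72)
⟨..|..⟩ = √(17280/7)·(1/72) = +0.690066

+0.690066  (= +√(10/21))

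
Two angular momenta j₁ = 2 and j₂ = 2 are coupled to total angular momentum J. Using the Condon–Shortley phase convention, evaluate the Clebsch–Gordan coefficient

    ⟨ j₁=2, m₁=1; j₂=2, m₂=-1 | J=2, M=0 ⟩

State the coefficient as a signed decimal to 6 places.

j₁+j₂−J=2  J+j₁−j₂=2  J−j₁+j₂=2  j₁+j₂+J+1=7
(j₁±m₁, j₂±m₂, J±M) = (3,1,1,3,2,2)
P² = 8/7
sum k=0..1:
  [0] +1/2 = 1/2
  [1] −1/4 = -1/4
S = 1/4
C² = P²·S² = 1/14 ; C = +0.267261

+√(1/14) ≈ +0.267261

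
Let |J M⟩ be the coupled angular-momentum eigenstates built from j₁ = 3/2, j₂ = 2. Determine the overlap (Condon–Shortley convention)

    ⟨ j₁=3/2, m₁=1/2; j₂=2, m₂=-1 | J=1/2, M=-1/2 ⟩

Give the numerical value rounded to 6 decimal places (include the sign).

−√(3/10) ≈ -0.547723

triangle: 3!·0!·1!/5! = 6/120
(j±m)!: 2!·1!·1!·3!·0!·1! = 12
prefactor² = (2J+1)·Δ·N² = 6/5
  k=1: −1/(1!·2!·0!·0!·0!·1!) = -1/2
Σ = -1/2  ⇒  CG² = 6/5·(-1/2)² = 3/10
CG = −√(3/10) = -0.547723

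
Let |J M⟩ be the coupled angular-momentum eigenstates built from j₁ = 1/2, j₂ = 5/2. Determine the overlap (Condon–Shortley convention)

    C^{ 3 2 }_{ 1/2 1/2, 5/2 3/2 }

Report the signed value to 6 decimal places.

+√(5/6) = +0.912871

triangle: 0!×1!×5!/7! = 120/5040
(j±m)!: 1!×0!×4!×1!×5!×1! = 2880
prefactor² = (2J+1)×Δ×N² = 480
  k=0: +1/(0!×0!×0!×4!×1!×1!) = 1/24
Σ = 1/24  ⇒  CG² = 480×1/24² = 5/6
CG = +√(5/6) = +0.912871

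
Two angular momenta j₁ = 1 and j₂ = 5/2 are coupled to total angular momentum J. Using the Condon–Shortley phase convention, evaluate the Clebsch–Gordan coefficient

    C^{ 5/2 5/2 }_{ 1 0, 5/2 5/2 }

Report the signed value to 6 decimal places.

-0.845154  (= −√(5/7))

j₁+j₂−J=1  J+j₁−j₂=1  J−j₁+j₂=4  j₁+j₂+J+1=7
(j₁±m₁, j₂±m₂, J±M) = (1,1,5,0,5,0)
P² = 2880/7
sum k=1..1:
  [1] −1/24 = -1/24
S = -1/24
C² = P²·S² = 5/7 ; C = -0.845154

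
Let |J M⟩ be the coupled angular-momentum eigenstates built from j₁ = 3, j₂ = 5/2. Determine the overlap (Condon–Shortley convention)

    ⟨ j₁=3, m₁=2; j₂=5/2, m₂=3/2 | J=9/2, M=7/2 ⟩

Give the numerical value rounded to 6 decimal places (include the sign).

+√(1/99) ≈ +0.100504

j₁+j₂−J=1  J+j₁−j₂=5  J−j₁+j₂=4  j₁+j₂+J+1=11
(j₁±m₁, j₂±m₂, J±M) = (5,1,4,1,8,1)
P² = 921600/11
sum k=0..1:
  [0] +1/576 = 1/576
  [1] −1/720 = -1/720
S = 1/2880
C² = P²·S² = 1/99 ; C = +0.100504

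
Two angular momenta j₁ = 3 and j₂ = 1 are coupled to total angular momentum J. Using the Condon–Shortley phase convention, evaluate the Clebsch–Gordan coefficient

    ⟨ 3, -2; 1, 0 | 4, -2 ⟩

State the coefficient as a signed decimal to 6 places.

√[9·0!6!2!/9! · 1!5!1!1!2!6!] = √(43200/7)
  +(−1)^0/∏(0,0,5,1,1,1)! = 1/120  (running 1/120)
⟨..|..⟩ = √(43200/7)·(1/120) = +0.654654

+√(3/7) = +0.654654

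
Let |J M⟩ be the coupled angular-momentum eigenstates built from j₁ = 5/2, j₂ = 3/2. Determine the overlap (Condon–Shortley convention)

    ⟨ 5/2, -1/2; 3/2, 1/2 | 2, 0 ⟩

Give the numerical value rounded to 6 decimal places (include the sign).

triangle: 2!*3!*1!/7! = 12/5040
(j±m)!: 2!*3!*2!*1!*2!*2! = 96
prefactor² = (2J+1)*Δ*N² = 8/7
  k=1: −1/(1!*1!*2!*1!*1!*0!) = -1/2
  k=2: +1/(2!*0!*1!*0!*2!*1!) = 1/4
Σ = -1/4  ⇒  CG² = 8/7*(-1/4)² = 1/14
CG = −√(1/14) = -0.267261

−√(1/14) = -0.267261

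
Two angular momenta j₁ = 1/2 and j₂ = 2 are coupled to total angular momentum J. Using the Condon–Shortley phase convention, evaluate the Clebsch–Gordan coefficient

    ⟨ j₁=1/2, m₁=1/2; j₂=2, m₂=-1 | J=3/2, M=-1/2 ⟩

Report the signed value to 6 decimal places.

+0.774597

√[4·1!0!3!/5! · 1!0!1!3!1!2!] = √(12/5)
  +(−1)^0/∏(0,1,0,1,0,2)! = 1/2  (running 1/2)
⟨..|..⟩ = √(12/5)·(1/2) = +0.774597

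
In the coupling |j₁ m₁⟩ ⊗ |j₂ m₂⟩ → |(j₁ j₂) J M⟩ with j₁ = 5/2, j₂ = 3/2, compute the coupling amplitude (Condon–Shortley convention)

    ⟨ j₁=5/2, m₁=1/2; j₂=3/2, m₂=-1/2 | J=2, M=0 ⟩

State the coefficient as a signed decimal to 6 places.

-0.267261  (= −√(1/14))

j₁+j₂−J=2  J+j₁−j₂=3  J−j₁+j₂=1  j₁+j₂+J+1=7
(j₁±m₁, j₂±m₂, J±M) = (3,2,1,2,2,2)
P² = 8/7
sum k=0..1:
  [0] +1/4 = 1/4
  [1] −1/2 = -1/2
S = -1/4
C² = P²·S² = 1/14 ; C = -0.267261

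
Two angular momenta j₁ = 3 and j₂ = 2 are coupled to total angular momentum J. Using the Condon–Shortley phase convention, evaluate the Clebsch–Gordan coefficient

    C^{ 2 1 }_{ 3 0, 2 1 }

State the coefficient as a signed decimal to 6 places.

√[5·3!3!1!/8! · 3!3!3!1!3!1!] = √(81/14)
  +(−1)^2/∏(2,1,1,1,2,0)! = 1/4  (running 1/4)
  +(−1)^3/∏(3,0,0,0,3,1)! = -1/36  (running 2/9)
⟨..|..⟩ = √(81/14)·(2/9) = +0.534522

+0.534522  (= +√(2/7))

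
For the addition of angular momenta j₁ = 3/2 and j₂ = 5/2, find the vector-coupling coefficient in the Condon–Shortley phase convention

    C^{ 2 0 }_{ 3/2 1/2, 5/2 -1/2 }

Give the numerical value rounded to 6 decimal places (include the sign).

−√(1/14) ≈ -0.267261

j₁+j₂−J=2  J+j₁−j₂=1  J−j₁+j₂=3  j₁+j₂+J+1=7
(j₁±m₁, j₂±m₂, J±M) = (2,1,2,3,2,2)
P² = 8/7
sum k=0..1:
  [0] +1/4 = 1/4
  [1] −1/2 = -1/2
S = -1/4
C² = P²·S² = 1/14 ; C = -0.267261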